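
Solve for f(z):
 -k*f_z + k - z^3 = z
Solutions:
 f(z) = C1 + z - z^4/(4*k) - z^2/(2*k)


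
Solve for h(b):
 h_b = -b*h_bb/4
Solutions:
 h(b) = C1 + C2/b^3


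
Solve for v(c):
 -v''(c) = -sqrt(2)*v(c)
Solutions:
 v(c) = C1*exp(-2^(1/4)*c) + C2*exp(2^(1/4)*c)


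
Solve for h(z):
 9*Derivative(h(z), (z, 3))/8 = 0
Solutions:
 h(z) = C1 + C2*z + C3*z^2


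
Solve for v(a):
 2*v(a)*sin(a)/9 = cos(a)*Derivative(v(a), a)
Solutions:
 v(a) = C1/cos(a)^(2/9)


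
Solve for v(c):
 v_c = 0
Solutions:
 v(c) = C1


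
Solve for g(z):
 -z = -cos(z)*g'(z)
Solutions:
 g(z) = C1 + Integral(z/cos(z), z)


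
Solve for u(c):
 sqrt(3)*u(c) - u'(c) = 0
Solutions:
 u(c) = C1*exp(sqrt(3)*c)


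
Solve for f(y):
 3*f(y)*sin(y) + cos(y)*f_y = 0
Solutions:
 f(y) = C1*cos(y)^3


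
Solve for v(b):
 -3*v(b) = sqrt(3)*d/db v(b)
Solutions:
 v(b) = C1*exp(-sqrt(3)*b)


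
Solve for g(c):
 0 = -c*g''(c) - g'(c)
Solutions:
 g(c) = C1 + C2*log(c)


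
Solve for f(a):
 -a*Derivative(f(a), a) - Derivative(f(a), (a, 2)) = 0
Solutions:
 f(a) = C1 + C2*erf(sqrt(2)*a/2)


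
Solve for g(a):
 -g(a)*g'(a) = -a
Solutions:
 g(a) = -sqrt(C1 + a^2)
 g(a) = sqrt(C1 + a^2)


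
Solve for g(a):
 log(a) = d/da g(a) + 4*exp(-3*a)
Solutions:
 g(a) = C1 + a*log(a) - a + 4*exp(-3*a)/3


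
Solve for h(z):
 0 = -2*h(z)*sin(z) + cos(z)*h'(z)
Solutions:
 h(z) = C1/cos(z)^2


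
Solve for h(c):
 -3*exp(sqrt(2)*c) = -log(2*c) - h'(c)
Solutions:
 h(c) = C1 - c*log(c) + c*(1 - log(2)) + 3*sqrt(2)*exp(sqrt(2)*c)/2


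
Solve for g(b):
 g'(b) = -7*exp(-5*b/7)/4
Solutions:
 g(b) = C1 + 49*exp(-5*b/7)/20


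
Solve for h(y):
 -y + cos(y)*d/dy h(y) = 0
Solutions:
 h(y) = C1 + Integral(y/cos(y), y)


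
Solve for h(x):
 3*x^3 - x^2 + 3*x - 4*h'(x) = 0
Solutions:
 h(x) = C1 + 3*x^4/16 - x^3/12 + 3*x^2/8


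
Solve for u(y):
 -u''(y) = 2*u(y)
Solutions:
 u(y) = C1*sin(sqrt(2)*y) + C2*cos(sqrt(2)*y)


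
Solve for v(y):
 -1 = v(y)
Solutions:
 v(y) = -1


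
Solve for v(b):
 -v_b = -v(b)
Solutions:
 v(b) = C1*exp(b)


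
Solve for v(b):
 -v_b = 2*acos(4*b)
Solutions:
 v(b) = C1 - 2*b*acos(4*b) + sqrt(1 - 16*b^2)/2


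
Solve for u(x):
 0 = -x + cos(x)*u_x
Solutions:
 u(x) = C1 + Integral(x/cos(x), x)


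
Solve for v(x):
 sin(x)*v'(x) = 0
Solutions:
 v(x) = C1


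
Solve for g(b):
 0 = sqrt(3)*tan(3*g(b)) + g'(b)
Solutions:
 g(b) = -asin(C1*exp(-3*sqrt(3)*b))/3 + pi/3
 g(b) = asin(C1*exp(-3*sqrt(3)*b))/3


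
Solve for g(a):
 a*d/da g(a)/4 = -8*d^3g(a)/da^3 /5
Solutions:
 g(a) = C1 + Integral(C2*airyai(-10^(1/3)*a/4) + C3*airybi(-10^(1/3)*a/4), a)


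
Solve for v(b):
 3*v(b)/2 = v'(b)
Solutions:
 v(b) = C1*exp(3*b/2)


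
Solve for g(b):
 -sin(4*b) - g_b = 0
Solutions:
 g(b) = C1 + cos(4*b)/4


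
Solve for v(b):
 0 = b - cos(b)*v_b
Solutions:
 v(b) = C1 + Integral(b/cos(b), b)


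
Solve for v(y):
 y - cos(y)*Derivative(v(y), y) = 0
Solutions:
 v(y) = C1 + Integral(y/cos(y), y)


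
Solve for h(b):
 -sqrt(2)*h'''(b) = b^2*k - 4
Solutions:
 h(b) = C1 + C2*b + C3*b^2 - sqrt(2)*b^5*k/120 + sqrt(2)*b^3/3


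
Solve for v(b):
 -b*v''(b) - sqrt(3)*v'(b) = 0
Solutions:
 v(b) = C1 + C2*b^(1 - sqrt(3))


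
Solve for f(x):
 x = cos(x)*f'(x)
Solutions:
 f(x) = C1 + Integral(x/cos(x), x)


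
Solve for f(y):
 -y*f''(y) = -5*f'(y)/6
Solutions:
 f(y) = C1 + C2*y^(11/6)


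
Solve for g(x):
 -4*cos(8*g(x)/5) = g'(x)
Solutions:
 4*x - 5*log(sin(8*g(x)/5) - 1)/16 + 5*log(sin(8*g(x)/5) + 1)/16 = C1


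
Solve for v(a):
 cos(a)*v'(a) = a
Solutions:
 v(a) = C1 + Integral(a/cos(a), a)


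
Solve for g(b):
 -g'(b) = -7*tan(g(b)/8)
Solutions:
 g(b) = -8*asin(C1*exp(7*b/8)) + 8*pi
 g(b) = 8*asin(C1*exp(7*b/8))


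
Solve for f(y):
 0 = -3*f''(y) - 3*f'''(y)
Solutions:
 f(y) = C1 + C2*y + C3*exp(-y)


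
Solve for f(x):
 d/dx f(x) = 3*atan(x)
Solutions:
 f(x) = C1 + 3*x*atan(x) - 3*log(x^2 + 1)/2


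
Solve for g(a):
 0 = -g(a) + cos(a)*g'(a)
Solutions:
 g(a) = C1*sqrt(sin(a) + 1)/sqrt(sin(a) - 1)


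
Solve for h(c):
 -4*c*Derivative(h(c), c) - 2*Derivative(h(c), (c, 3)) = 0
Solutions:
 h(c) = C1 + Integral(C2*airyai(-2^(1/3)*c) + C3*airybi(-2^(1/3)*c), c)


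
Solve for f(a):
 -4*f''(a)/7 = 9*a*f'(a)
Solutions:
 f(a) = C1 + C2*erf(3*sqrt(14)*a/4)


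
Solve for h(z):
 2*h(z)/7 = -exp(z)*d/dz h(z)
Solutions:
 h(z) = C1*exp(2*exp(-z)/7)


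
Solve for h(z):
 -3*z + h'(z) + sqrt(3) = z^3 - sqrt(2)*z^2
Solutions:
 h(z) = C1 + z^4/4 - sqrt(2)*z^3/3 + 3*z^2/2 - sqrt(3)*z


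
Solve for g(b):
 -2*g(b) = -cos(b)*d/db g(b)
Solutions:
 g(b) = C1*(sin(b) + 1)/(sin(b) - 1)


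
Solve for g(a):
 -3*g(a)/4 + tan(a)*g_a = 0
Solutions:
 g(a) = C1*sin(a)^(3/4)


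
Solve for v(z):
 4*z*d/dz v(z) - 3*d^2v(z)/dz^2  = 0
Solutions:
 v(z) = C1 + C2*erfi(sqrt(6)*z/3)


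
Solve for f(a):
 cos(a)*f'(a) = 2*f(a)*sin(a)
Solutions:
 f(a) = C1/cos(a)^2


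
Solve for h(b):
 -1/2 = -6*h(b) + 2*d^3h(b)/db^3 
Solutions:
 h(b) = C3*exp(3^(1/3)*b) + (C1*sin(3^(5/6)*b/2) + C2*cos(3^(5/6)*b/2))*exp(-3^(1/3)*b/2) + 1/12


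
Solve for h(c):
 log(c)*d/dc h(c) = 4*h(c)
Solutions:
 h(c) = C1*exp(4*li(c))


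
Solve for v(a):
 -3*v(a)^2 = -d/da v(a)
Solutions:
 v(a) = -1/(C1 + 3*a)


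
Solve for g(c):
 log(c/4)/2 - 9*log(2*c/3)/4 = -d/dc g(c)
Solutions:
 g(c) = C1 + 7*c*log(c)/4 - 9*c*log(3)/4 - 7*c/4 + 13*c*log(2)/4


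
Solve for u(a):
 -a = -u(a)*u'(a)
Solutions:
 u(a) = -sqrt(C1 + a^2)
 u(a) = sqrt(C1 + a^2)


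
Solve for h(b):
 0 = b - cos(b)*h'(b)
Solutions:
 h(b) = C1 + Integral(b/cos(b), b)


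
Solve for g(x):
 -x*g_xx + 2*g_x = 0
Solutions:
 g(x) = C1 + C2*x^3


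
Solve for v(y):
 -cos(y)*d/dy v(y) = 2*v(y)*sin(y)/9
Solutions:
 v(y) = C1*cos(y)^(2/9)


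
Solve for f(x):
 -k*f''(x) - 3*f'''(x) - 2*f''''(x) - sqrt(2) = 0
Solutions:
 f(x) = C1 + C2*x + C3*exp(x*(sqrt(9 - 8*k) - 3)/4) + C4*exp(-x*(sqrt(9 - 8*k) + 3)/4) - sqrt(2)*x^2/(2*k)


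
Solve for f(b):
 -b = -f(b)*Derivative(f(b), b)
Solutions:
 f(b) = -sqrt(C1 + b^2)
 f(b) = sqrt(C1 + b^2)


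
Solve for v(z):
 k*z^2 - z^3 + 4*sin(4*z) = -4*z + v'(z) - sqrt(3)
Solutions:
 v(z) = C1 + k*z^3/3 - z^4/4 + 2*z^2 + sqrt(3)*z - cos(4*z)


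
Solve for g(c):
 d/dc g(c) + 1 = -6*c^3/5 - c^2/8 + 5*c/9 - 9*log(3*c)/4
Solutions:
 g(c) = C1 - 3*c^4/10 - c^3/24 + 5*c^2/18 - 9*c*log(c)/4 - 9*c*log(3)/4 + 5*c/4


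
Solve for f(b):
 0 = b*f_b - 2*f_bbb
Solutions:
 f(b) = C1 + Integral(C2*airyai(2^(2/3)*b/2) + C3*airybi(2^(2/3)*b/2), b)


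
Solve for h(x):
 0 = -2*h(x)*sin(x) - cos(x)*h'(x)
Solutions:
 h(x) = C1*cos(x)^2


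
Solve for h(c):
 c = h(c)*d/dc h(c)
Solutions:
 h(c) = -sqrt(C1 + c^2)
 h(c) = sqrt(C1 + c^2)


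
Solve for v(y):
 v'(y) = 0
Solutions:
 v(y) = C1


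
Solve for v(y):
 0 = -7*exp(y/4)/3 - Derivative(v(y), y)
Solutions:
 v(y) = C1 - 28*exp(y/4)/3


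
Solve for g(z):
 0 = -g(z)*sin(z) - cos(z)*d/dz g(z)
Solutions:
 g(z) = C1*cos(z)


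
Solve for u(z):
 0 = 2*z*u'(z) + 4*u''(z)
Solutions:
 u(z) = C1 + C2*erf(z/2)


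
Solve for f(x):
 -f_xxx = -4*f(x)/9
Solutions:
 f(x) = C3*exp(2^(2/3)*3^(1/3)*x/3) + (C1*sin(2^(2/3)*3^(5/6)*x/6) + C2*cos(2^(2/3)*3^(5/6)*x/6))*exp(-2^(2/3)*3^(1/3)*x/6)


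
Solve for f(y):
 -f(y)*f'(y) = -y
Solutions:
 f(y) = -sqrt(C1 + y^2)
 f(y) = sqrt(C1 + y^2)


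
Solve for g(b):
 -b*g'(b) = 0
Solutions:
 g(b) = C1


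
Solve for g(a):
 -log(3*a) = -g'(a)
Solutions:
 g(a) = C1 + a*log(a) - a + a*log(3)


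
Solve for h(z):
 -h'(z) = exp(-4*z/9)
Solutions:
 h(z) = C1 + 9*exp(-4*z/9)/4


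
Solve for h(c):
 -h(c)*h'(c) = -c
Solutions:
 h(c) = -sqrt(C1 + c^2)
 h(c) = sqrt(C1 + c^2)


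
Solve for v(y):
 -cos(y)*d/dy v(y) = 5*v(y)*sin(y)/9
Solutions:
 v(y) = C1*cos(y)^(5/9)


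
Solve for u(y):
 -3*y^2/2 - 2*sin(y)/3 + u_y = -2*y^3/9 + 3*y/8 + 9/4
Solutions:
 u(y) = C1 - y^4/18 + y^3/2 + 3*y^2/16 + 9*y/4 - 2*cos(y)/3


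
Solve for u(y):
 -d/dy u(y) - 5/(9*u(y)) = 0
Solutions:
 u(y) = -sqrt(C1 - 10*y)/3
 u(y) = sqrt(C1 - 10*y)/3


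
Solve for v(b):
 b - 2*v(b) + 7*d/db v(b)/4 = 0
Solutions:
 v(b) = C1*exp(8*b/7) + b/2 + 7/16


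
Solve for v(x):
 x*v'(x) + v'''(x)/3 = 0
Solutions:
 v(x) = C1 + Integral(C2*airyai(-3^(1/3)*x) + C3*airybi(-3^(1/3)*x), x)


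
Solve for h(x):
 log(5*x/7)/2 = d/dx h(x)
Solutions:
 h(x) = C1 + x*log(x)/2 - x*log(7)/2 - x/2 + x*log(5)/2


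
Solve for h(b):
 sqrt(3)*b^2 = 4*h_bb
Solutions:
 h(b) = C1 + C2*b + sqrt(3)*b^4/48


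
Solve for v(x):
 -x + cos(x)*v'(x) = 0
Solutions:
 v(x) = C1 + Integral(x/cos(x), x)


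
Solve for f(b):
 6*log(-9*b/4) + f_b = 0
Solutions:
 f(b) = C1 - 6*b*log(-b) + 6*b*(-2*log(3) + 1 + 2*log(2))


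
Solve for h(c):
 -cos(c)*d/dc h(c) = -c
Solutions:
 h(c) = C1 + Integral(c/cos(c), c)


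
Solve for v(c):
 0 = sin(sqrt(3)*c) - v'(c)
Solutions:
 v(c) = C1 - sqrt(3)*cos(sqrt(3)*c)/3


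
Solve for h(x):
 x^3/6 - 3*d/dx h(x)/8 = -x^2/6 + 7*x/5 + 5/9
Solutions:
 h(x) = C1 + x^4/9 + 4*x^3/27 - 28*x^2/15 - 40*x/27


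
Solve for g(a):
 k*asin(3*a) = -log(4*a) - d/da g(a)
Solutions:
 g(a) = C1 - a*log(a) - 2*a*log(2) + a - k*(a*asin(3*a) + sqrt(1 - 9*a^2)/3)


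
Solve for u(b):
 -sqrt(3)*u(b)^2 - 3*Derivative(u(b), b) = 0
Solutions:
 u(b) = 3/(C1 + sqrt(3)*b)


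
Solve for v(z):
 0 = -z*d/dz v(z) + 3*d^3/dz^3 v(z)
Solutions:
 v(z) = C1 + Integral(C2*airyai(3^(2/3)*z/3) + C3*airybi(3^(2/3)*z/3), z)


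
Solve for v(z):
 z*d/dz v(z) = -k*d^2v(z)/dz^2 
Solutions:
 v(z) = C1 + C2*sqrt(k)*erf(sqrt(2)*z*sqrt(1/k)/2)


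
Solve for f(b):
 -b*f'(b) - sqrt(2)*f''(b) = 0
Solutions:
 f(b) = C1 + C2*erf(2^(1/4)*b/2)


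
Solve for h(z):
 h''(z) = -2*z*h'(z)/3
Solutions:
 h(z) = C1 + C2*erf(sqrt(3)*z/3)


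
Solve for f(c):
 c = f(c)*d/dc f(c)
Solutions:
 f(c) = -sqrt(C1 + c^2)
 f(c) = sqrt(C1 + c^2)


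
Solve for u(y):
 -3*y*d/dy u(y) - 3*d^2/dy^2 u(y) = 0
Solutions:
 u(y) = C1 + C2*erf(sqrt(2)*y/2)


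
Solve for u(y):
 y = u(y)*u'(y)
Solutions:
 u(y) = -sqrt(C1 + y^2)
 u(y) = sqrt(C1 + y^2)


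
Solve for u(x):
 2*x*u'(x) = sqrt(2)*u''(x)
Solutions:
 u(x) = C1 + C2*erfi(2^(3/4)*x/2)


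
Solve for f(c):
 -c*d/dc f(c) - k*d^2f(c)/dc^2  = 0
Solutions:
 f(c) = C1 + C2*sqrt(k)*erf(sqrt(2)*c*sqrt(1/k)/2)


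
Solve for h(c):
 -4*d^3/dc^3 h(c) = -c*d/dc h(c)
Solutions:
 h(c) = C1 + Integral(C2*airyai(2^(1/3)*c/2) + C3*airybi(2^(1/3)*c/2), c)


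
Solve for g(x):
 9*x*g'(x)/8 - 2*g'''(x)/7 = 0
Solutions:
 g(x) = C1 + Integral(C2*airyai(2^(2/3)*63^(1/3)*x/4) + C3*airybi(2^(2/3)*63^(1/3)*x/4), x)


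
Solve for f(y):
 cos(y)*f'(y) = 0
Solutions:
 f(y) = C1


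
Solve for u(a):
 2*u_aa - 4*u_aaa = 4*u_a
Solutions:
 u(a) = C1 + (C2*sin(sqrt(15)*a/4) + C3*cos(sqrt(15)*a/4))*exp(a/4)


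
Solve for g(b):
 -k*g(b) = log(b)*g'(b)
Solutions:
 g(b) = C1*exp(-k*li(b))


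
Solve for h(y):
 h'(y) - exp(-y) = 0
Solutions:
 h(y) = C1 - exp(-y)


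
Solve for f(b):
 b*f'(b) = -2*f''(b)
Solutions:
 f(b) = C1 + C2*erf(b/2)


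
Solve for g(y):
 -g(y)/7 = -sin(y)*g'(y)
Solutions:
 g(y) = C1*(cos(y) - 1)^(1/14)/(cos(y) + 1)^(1/14)


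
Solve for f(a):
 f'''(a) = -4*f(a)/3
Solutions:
 f(a) = C3*exp(-6^(2/3)*a/3) + (C1*sin(2^(2/3)*3^(1/6)*a/2) + C2*cos(2^(2/3)*3^(1/6)*a/2))*exp(6^(2/3)*a/6)


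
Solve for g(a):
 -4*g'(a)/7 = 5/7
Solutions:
 g(a) = C1 - 5*a/4


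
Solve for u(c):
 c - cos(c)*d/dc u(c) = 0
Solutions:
 u(c) = C1 + Integral(c/cos(c), c)


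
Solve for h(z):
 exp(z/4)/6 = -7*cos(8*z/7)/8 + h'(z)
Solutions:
 h(z) = C1 + 2*exp(z/4)/3 + 49*sin(8*z/7)/64


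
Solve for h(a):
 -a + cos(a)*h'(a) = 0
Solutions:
 h(a) = C1 + Integral(a/cos(a), a)


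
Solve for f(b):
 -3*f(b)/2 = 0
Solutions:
 f(b) = 0


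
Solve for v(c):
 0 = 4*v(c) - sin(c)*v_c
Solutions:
 v(c) = C1*(cos(c)^2 - 2*cos(c) + 1)/(cos(c)^2 + 2*cos(c) + 1)


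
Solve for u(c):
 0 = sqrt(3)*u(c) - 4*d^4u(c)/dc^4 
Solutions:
 u(c) = C1*exp(-sqrt(2)*3^(1/8)*c/2) + C2*exp(sqrt(2)*3^(1/8)*c/2) + C3*sin(sqrt(2)*3^(1/8)*c/2) + C4*cos(sqrt(2)*3^(1/8)*c/2)


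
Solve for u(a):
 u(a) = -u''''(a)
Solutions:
 u(a) = (C1*sin(sqrt(2)*a/2) + C2*cos(sqrt(2)*a/2))*exp(-sqrt(2)*a/2) + (C3*sin(sqrt(2)*a/2) + C4*cos(sqrt(2)*a/2))*exp(sqrt(2)*a/2)


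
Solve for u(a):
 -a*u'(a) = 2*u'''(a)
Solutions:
 u(a) = C1 + Integral(C2*airyai(-2^(2/3)*a/2) + C3*airybi(-2^(2/3)*a/2), a)


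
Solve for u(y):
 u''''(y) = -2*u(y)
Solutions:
 u(y) = (C1*sin(2^(3/4)*y/2) + C2*cos(2^(3/4)*y/2))*exp(-2^(3/4)*y/2) + (C3*sin(2^(3/4)*y/2) + C4*cos(2^(3/4)*y/2))*exp(2^(3/4)*y/2)


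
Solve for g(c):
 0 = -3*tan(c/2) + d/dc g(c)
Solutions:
 g(c) = C1 - 6*log(cos(c/2))


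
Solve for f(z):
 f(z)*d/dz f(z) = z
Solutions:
 f(z) = -sqrt(C1 + z^2)
 f(z) = sqrt(C1 + z^2)


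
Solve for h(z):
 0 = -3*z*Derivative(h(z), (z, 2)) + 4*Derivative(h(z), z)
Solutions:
 h(z) = C1 + C2*z^(7/3)


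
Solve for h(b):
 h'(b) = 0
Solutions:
 h(b) = C1


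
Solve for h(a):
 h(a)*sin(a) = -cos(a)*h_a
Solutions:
 h(a) = C1*cos(a)


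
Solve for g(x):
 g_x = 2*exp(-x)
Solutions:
 g(x) = C1 - 2*exp(-x)


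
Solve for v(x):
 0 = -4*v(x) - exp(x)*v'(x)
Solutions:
 v(x) = C1*exp(4*exp(-x))


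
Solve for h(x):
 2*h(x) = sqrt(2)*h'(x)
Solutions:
 h(x) = C1*exp(sqrt(2)*x)


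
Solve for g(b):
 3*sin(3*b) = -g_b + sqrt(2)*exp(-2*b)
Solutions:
 g(b) = C1 + cos(3*b) - sqrt(2)*exp(-2*b)/2


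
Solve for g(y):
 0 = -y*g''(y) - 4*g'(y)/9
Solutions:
 g(y) = C1 + C2*y^(5/9)


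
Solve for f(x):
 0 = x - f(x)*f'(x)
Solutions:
 f(x) = -sqrt(C1 + x^2)
 f(x) = sqrt(C1 + x^2)


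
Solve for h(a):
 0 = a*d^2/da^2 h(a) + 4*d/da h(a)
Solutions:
 h(a) = C1 + C2/a^3


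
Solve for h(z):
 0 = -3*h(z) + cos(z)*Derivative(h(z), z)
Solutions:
 h(z) = C1*(sin(z) + 1)^(3/2)/(sin(z) - 1)^(3/2)


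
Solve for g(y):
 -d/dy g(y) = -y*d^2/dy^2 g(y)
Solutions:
 g(y) = C1 + C2*y^2


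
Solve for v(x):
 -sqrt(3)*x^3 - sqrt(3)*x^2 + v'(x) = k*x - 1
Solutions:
 v(x) = C1 + k*x^2/2 + sqrt(3)*x^4/4 + sqrt(3)*x^3/3 - x


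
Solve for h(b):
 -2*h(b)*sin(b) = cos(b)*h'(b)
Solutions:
 h(b) = C1*cos(b)^2


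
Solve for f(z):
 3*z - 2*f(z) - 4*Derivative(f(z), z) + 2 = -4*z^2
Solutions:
 f(z) = C1*exp(-z/2) + 2*z^2 - 13*z/2 + 14


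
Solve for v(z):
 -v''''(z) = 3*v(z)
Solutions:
 v(z) = (C1*sin(sqrt(2)*3^(1/4)*z/2) + C2*cos(sqrt(2)*3^(1/4)*z/2))*exp(-sqrt(2)*3^(1/4)*z/2) + (C3*sin(sqrt(2)*3^(1/4)*z/2) + C4*cos(sqrt(2)*3^(1/4)*z/2))*exp(sqrt(2)*3^(1/4)*z/2)


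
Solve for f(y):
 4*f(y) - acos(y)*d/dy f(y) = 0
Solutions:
 f(y) = C1*exp(4*Integral(1/acos(y), y))


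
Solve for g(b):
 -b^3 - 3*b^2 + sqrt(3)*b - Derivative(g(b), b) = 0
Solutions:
 g(b) = C1 - b^4/4 - b^3 + sqrt(3)*b^2/2


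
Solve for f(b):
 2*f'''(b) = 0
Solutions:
 f(b) = C1 + C2*b + C3*b^2


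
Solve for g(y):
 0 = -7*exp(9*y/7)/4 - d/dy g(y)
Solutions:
 g(y) = C1 - 49*exp(9*y/7)/36


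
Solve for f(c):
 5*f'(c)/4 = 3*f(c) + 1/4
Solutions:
 f(c) = C1*exp(12*c/5) - 1/12


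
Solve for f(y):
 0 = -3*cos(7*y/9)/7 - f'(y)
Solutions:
 f(y) = C1 - 27*sin(7*y/9)/49


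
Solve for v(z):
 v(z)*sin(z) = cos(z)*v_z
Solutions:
 v(z) = C1/cos(z)


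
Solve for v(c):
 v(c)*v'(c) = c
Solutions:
 v(c) = -sqrt(C1 + c^2)
 v(c) = sqrt(C1 + c^2)


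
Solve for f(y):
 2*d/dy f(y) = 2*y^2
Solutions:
 f(y) = C1 + y^3/3


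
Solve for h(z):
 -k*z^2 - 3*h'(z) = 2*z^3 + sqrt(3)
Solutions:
 h(z) = C1 - k*z^3/9 - z^4/6 - sqrt(3)*z/3


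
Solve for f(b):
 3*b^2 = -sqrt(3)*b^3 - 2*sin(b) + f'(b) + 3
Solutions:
 f(b) = C1 + sqrt(3)*b^4/4 + b^3 - 3*b - 2*cos(b)


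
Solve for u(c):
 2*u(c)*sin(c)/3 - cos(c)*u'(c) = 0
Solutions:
 u(c) = C1/cos(c)^(2/3)


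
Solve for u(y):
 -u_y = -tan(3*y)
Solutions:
 u(y) = C1 - log(cos(3*y))/3


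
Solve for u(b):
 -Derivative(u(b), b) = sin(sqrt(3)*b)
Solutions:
 u(b) = C1 + sqrt(3)*cos(sqrt(3)*b)/3


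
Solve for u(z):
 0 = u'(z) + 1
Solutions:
 u(z) = C1 - z


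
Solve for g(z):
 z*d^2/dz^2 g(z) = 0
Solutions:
 g(z) = C1 + C2*z


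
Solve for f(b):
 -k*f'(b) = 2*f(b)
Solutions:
 f(b) = C1*exp(-2*b/k)


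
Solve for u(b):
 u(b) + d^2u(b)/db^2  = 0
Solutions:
 u(b) = C1*sin(b) + C2*cos(b)


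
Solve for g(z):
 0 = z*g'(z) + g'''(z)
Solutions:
 g(z) = C1 + Integral(C2*airyai(-z) + C3*airybi(-z), z)


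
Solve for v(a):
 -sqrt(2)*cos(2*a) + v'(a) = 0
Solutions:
 v(a) = C1 + sqrt(2)*sin(2*a)/2


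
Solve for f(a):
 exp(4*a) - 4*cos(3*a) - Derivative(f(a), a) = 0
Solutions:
 f(a) = C1 + exp(4*a)/4 - 4*sin(3*a)/3


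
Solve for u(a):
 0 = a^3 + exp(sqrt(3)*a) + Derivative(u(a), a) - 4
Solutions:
 u(a) = C1 - a^4/4 + 4*a - sqrt(3)*exp(sqrt(3)*a)/3


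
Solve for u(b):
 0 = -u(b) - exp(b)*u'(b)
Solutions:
 u(b) = C1*exp(exp(-b))


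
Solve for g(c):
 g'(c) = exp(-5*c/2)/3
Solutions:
 g(c) = C1 - 2*exp(-5*c/2)/15


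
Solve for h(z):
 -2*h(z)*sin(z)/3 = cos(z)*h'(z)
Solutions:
 h(z) = C1*cos(z)^(2/3)


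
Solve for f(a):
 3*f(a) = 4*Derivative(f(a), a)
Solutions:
 f(a) = C1*exp(3*a/4)


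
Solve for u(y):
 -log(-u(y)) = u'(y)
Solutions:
 -li(-u(y)) = C1 - y


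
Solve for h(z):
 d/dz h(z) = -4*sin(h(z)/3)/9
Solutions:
 4*z/9 + 3*log(cos(h(z)/3) - 1)/2 - 3*log(cos(h(z)/3) + 1)/2 = C1


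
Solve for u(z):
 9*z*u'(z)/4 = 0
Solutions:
 u(z) = C1


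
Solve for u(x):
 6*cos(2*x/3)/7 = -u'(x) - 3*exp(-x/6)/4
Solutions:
 u(x) = C1 - 9*sin(2*x/3)/7 + 9*exp(-x/6)/2


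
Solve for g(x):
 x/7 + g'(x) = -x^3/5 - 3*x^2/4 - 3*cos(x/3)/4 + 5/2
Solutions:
 g(x) = C1 - x^4/20 - x^3/4 - x^2/14 + 5*x/2 - 9*sin(x/3)/4


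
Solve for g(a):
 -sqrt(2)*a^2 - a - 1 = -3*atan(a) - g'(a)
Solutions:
 g(a) = C1 + sqrt(2)*a^3/3 + a^2/2 - 3*a*atan(a) + a + 3*log(a^2 + 1)/2


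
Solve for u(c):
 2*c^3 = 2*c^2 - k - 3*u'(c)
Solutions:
 u(c) = C1 - c^4/6 + 2*c^3/9 - c*k/3


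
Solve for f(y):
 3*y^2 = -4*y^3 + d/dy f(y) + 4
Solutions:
 f(y) = C1 + y^4 + y^3 - 4*y


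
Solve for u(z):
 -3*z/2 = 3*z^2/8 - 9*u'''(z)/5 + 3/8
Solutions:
 u(z) = C1 + C2*z + C3*z^2 + z^5/288 + 5*z^4/144 + 5*z^3/144


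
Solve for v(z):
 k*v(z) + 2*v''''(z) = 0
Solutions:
 v(z) = C1*exp(-2^(3/4)*z*(-k)^(1/4)/2) + C2*exp(2^(3/4)*z*(-k)^(1/4)/2) + C3*exp(-2^(3/4)*I*z*(-k)^(1/4)/2) + C4*exp(2^(3/4)*I*z*(-k)^(1/4)/2)


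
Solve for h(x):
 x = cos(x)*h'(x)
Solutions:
 h(x) = C1 + Integral(x/cos(x), x)


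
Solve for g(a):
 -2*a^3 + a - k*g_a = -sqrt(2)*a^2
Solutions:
 g(a) = C1 - a^4/(2*k) + sqrt(2)*a^3/(3*k) + a^2/(2*k)


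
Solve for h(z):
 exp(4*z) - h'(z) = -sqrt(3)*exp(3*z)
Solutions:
 h(z) = C1 + exp(4*z)/4 + sqrt(3)*exp(3*z)/3


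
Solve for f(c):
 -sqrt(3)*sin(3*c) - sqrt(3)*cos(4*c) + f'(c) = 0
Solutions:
 f(c) = C1 + sqrt(3)*sin(4*c)/4 - sqrt(3)*cos(3*c)/3


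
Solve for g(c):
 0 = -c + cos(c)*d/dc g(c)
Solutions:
 g(c) = C1 + Integral(c/cos(c), c)


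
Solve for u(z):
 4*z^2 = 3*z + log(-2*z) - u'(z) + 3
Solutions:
 u(z) = C1 - 4*z^3/3 + 3*z^2/2 + z*log(-z) + z*(log(2) + 2)


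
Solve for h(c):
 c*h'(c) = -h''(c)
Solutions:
 h(c) = C1 + C2*erf(sqrt(2)*c/2)


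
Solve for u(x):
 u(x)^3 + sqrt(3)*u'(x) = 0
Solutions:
 u(x) = -sqrt(6)*sqrt(-1/(C1 - sqrt(3)*x))/2
 u(x) = sqrt(6)*sqrt(-1/(C1 - sqrt(3)*x))/2


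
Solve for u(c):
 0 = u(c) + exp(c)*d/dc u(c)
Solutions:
 u(c) = C1*exp(exp(-c))


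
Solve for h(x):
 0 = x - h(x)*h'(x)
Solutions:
 h(x) = -sqrt(C1 + x^2)
 h(x) = sqrt(C1 + x^2)


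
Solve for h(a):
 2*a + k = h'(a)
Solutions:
 h(a) = C1 + a^2 + a*k


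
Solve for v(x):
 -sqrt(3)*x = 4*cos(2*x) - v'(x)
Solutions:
 v(x) = C1 + sqrt(3)*x^2/2 + 2*sin(2*x)


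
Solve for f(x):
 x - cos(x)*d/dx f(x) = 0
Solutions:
 f(x) = C1 + Integral(x/cos(x), x)


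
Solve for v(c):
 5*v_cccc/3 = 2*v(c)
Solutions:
 v(c) = C1*exp(-5^(3/4)*6^(1/4)*c/5) + C2*exp(5^(3/4)*6^(1/4)*c/5) + C3*sin(5^(3/4)*6^(1/4)*c/5) + C4*cos(5^(3/4)*6^(1/4)*c/5)


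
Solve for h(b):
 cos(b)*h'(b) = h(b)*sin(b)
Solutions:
 h(b) = C1/cos(b)


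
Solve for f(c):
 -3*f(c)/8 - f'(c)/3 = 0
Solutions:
 f(c) = C1*exp(-9*c/8)


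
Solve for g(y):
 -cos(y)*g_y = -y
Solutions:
 g(y) = C1 + Integral(y/cos(y), y)


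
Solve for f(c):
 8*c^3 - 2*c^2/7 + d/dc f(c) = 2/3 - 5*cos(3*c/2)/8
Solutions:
 f(c) = C1 - 2*c^4 + 2*c^3/21 + 2*c/3 - 5*sin(3*c/2)/12


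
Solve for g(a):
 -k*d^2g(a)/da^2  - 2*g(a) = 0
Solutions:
 g(a) = C1*exp(-sqrt(2)*a*sqrt(-1/k)) + C2*exp(sqrt(2)*a*sqrt(-1/k))


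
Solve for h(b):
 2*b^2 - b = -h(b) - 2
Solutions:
 h(b) = -2*b^2 + b - 2


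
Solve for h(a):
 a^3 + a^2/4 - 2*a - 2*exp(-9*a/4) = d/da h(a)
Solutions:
 h(a) = C1 + a^4/4 + a^3/12 - a^2 + 8*exp(-9*a/4)/9


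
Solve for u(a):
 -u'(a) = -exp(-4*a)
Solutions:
 u(a) = C1 - exp(-4*a)/4


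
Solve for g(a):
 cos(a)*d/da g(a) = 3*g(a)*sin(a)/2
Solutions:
 g(a) = C1/cos(a)^(3/2)


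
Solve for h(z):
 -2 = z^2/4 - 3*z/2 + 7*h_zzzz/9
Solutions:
 h(z) = C1 + C2*z + C3*z^2 + C4*z^3 - z^6/1120 + 9*z^5/560 - 3*z^4/28


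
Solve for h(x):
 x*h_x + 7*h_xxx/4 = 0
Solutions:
 h(x) = C1 + Integral(C2*airyai(-14^(2/3)*x/7) + C3*airybi(-14^(2/3)*x/7), x)


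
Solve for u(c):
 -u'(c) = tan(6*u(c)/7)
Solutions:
 u(c) = -7*asin(C1*exp(-6*c/7))/6 + 7*pi/6
 u(c) = 7*asin(C1*exp(-6*c/7))/6


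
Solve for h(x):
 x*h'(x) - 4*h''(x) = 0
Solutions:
 h(x) = C1 + C2*erfi(sqrt(2)*x/4)


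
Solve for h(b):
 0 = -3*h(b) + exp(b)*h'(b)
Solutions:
 h(b) = C1*exp(-3*exp(-b))


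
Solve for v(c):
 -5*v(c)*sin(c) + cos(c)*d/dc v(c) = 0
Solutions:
 v(c) = C1/cos(c)^5


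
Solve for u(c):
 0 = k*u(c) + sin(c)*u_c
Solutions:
 u(c) = C1*exp(k*(-log(cos(c) - 1) + log(cos(c) + 1))/2)


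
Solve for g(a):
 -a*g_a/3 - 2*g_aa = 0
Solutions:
 g(a) = C1 + C2*erf(sqrt(3)*a/6)


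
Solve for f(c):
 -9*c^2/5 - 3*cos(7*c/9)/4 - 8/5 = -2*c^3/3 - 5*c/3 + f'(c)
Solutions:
 f(c) = C1 + c^4/6 - 3*c^3/5 + 5*c^2/6 - 8*c/5 - 27*sin(7*c/9)/28


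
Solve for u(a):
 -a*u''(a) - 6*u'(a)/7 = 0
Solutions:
 u(a) = C1 + C2*a^(1/7)


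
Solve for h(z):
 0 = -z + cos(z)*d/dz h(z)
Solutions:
 h(z) = C1 + Integral(z/cos(z), z)


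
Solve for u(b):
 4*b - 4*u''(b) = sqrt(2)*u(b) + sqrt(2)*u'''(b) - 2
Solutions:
 u(b) = C1*exp(b*(-4*sqrt(2) + 8/(27/2 + 16*sqrt(2) + sqrt(-2048 + (27 + 32*sqrt(2))^2)/2)^(1/3) + (27/2 + 16*sqrt(2) + sqrt(-2048 + (27 + 32*sqrt(2))^2)/2)^(1/3))/6)*sin(sqrt(3)*b*(-(27/2 + 16*sqrt(2) + sqrt(-2048 + (27 + 32*sqrt(2))^2)/2)^(1/3) + 8/(27/2 + 16*sqrt(2) + sqrt(-2048 + (27 + 32*sqrt(2))^2)/2)^(1/3))/6) + C2*exp(b*(-4*sqrt(2) + 8/(27/2 + 16*sqrt(2) + sqrt(-2048 + (27 + 32*sqrt(2))^2)/2)^(1/3) + (27/2 + 16*sqrt(2) + sqrt(-2048 + (27 + 32*sqrt(2))^2)/2)^(1/3))/6)*cos(sqrt(3)*b*(-(27/2 + 16*sqrt(2) + sqrt(-2048 + (27 + 32*sqrt(2))^2)/2)^(1/3) + 8/(27/2 + 16*sqrt(2) + sqrt(-2048 + (27 + 32*sqrt(2))^2)/2)^(1/3))/6) + C3*exp(-b*(8/(27/2 + 16*sqrt(2) + sqrt(-2048 + (27 + 32*sqrt(2))^2)/2)^(1/3) + 2*sqrt(2) + (27/2 + 16*sqrt(2) + sqrt(-2048 + (27 + 32*sqrt(2))^2)/2)^(1/3))/3) + 2*sqrt(2)*b + sqrt(2)


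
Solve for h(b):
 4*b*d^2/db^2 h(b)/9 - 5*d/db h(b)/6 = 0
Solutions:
 h(b) = C1 + C2*b^(23/8)


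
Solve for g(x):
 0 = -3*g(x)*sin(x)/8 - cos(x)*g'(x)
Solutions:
 g(x) = C1*cos(x)^(3/8)


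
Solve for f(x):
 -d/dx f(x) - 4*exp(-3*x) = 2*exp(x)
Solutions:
 f(x) = C1 - 2*exp(x) + 4*exp(-3*x)/3


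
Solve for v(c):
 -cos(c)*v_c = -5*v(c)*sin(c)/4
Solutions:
 v(c) = C1/cos(c)^(5/4)


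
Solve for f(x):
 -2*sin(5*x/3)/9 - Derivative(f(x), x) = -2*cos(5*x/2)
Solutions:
 f(x) = C1 + 4*sin(5*x/2)/5 + 2*cos(5*x/3)/15


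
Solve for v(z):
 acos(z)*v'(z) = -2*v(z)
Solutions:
 v(z) = C1*exp(-2*Integral(1/acos(z), z))


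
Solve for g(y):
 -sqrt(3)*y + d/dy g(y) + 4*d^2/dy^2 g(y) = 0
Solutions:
 g(y) = C1 + C2*exp(-y/4) + sqrt(3)*y^2/2 - 4*sqrt(3)*y


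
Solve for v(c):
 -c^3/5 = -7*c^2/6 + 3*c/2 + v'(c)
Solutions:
 v(c) = C1 - c^4/20 + 7*c^3/18 - 3*c^2/4


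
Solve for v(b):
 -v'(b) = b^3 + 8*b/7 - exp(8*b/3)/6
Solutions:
 v(b) = C1 - b^4/4 - 4*b^2/7 + exp(8*b/3)/16


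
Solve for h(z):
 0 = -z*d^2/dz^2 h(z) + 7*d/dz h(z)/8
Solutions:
 h(z) = C1 + C2*z^(15/8)


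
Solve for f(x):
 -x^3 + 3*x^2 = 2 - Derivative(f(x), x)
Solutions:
 f(x) = C1 + x^4/4 - x^3 + 2*x


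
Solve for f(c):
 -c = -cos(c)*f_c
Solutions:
 f(c) = C1 + Integral(c/cos(c), c)


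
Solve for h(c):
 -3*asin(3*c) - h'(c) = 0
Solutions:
 h(c) = C1 - 3*c*asin(3*c) - sqrt(1 - 9*c^2)


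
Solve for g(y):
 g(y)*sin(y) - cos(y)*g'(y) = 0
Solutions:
 g(y) = C1/cos(y)


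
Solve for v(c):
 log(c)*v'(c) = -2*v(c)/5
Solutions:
 v(c) = C1*exp(-2*li(c)/5)


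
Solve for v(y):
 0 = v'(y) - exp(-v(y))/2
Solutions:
 v(y) = log(C1 + y/2)


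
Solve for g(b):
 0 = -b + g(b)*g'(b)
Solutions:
 g(b) = -sqrt(C1 + b^2)
 g(b) = sqrt(C1 + b^2)


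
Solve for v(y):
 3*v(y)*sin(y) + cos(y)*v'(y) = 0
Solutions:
 v(y) = C1*cos(y)^3


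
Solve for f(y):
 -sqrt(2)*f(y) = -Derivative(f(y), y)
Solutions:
 f(y) = C1*exp(sqrt(2)*y)


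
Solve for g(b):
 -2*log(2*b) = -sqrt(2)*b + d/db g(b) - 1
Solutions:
 g(b) = C1 + sqrt(2)*b^2/2 - 2*b*log(b) - b*log(4) + 3*b


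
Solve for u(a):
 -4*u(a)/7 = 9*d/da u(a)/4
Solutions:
 u(a) = C1*exp(-16*a/63)


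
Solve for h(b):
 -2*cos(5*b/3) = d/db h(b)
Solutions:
 h(b) = C1 - 6*sin(5*b/3)/5


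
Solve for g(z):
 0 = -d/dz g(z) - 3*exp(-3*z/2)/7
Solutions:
 g(z) = C1 + 2*exp(-3*z/2)/7


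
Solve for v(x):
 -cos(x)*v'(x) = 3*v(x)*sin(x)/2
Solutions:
 v(x) = C1*cos(x)^(3/2)


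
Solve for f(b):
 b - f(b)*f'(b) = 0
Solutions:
 f(b) = -sqrt(C1 + b^2)
 f(b) = sqrt(C1 + b^2)


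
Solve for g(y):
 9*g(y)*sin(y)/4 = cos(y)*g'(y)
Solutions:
 g(y) = C1/cos(y)^(9/4)


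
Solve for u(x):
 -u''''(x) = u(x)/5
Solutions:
 u(x) = (C1*sin(sqrt(2)*5^(3/4)*x/10) + C2*cos(sqrt(2)*5^(3/4)*x/10))*exp(-sqrt(2)*5^(3/4)*x/10) + (C3*sin(sqrt(2)*5^(3/4)*x/10) + C4*cos(sqrt(2)*5^(3/4)*x/10))*exp(sqrt(2)*5^(3/4)*x/10)


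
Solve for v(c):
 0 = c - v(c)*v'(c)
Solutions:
 v(c) = -sqrt(C1 + c^2)
 v(c) = sqrt(C1 + c^2)


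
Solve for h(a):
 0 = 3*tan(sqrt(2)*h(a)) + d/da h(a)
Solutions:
 h(a) = sqrt(2)*(pi - asin(C1*exp(-3*sqrt(2)*a)))/2
 h(a) = sqrt(2)*asin(C1*exp(-3*sqrt(2)*a))/2


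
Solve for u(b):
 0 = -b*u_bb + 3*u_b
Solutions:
 u(b) = C1 + C2*b^4


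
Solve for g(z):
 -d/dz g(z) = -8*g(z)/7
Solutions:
 g(z) = C1*exp(8*z/7)


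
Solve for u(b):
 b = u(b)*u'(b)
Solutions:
 u(b) = -sqrt(C1 + b^2)
 u(b) = sqrt(C1 + b^2)


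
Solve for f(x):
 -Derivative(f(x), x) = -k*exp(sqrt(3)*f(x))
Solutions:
 f(x) = sqrt(3)*(2*log(-1/(C1 + k*x)) - log(3))/6


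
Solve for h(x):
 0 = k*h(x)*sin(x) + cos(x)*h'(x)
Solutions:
 h(x) = C1*exp(k*log(cos(x)))


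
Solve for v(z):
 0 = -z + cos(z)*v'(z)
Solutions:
 v(z) = C1 + Integral(z/cos(z), z)


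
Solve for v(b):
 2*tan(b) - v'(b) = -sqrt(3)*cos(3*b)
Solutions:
 v(b) = C1 - 2*log(cos(b)) + sqrt(3)*sin(3*b)/3


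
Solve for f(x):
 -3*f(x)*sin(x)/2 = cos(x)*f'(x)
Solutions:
 f(x) = C1*cos(x)^(3/2)


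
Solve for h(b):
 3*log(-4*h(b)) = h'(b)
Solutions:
 -Integral(1/(log(-_y) + 2*log(2)), (_y, h(b)))/3 = C1 - b


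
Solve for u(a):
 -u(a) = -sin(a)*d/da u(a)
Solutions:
 u(a) = C1*sqrt(cos(a) - 1)/sqrt(cos(a) + 1)


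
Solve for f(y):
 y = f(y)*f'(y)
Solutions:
 f(y) = -sqrt(C1 + y^2)
 f(y) = sqrt(C1 + y^2)


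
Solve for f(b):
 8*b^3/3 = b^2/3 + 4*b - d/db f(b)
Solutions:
 f(b) = C1 - 2*b^4/3 + b^3/9 + 2*b^2


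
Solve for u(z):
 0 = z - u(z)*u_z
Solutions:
 u(z) = -sqrt(C1 + z^2)
 u(z) = sqrt(C1 + z^2)


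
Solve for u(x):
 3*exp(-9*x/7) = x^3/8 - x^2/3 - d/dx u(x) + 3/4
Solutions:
 u(x) = C1 + x^4/32 - x^3/9 + 3*x/4 + 7*exp(-9*x/7)/3


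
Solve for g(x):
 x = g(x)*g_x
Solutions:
 g(x) = -sqrt(C1 + x^2)
 g(x) = sqrt(C1 + x^2)


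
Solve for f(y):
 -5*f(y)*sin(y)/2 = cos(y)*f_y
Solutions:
 f(y) = C1*cos(y)^(5/2)


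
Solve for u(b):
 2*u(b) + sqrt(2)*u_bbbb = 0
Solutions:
 u(b) = (C1*sin(2^(5/8)*b/2) + C2*cos(2^(5/8)*b/2))*exp(-2^(5/8)*b/2) + (C3*sin(2^(5/8)*b/2) + C4*cos(2^(5/8)*b/2))*exp(2^(5/8)*b/2)


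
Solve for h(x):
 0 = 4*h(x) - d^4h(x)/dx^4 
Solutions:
 h(x) = C1*exp(-sqrt(2)*x) + C2*exp(sqrt(2)*x) + C3*sin(sqrt(2)*x) + C4*cos(sqrt(2)*x)


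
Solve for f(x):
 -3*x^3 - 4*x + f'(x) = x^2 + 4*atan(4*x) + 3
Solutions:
 f(x) = C1 + 3*x^4/4 + x^3/3 + 2*x^2 + 4*x*atan(4*x) + 3*x - log(16*x^2 + 1)/2


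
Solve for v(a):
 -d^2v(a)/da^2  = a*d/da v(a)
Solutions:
 v(a) = C1 + C2*erf(sqrt(2)*a/2)


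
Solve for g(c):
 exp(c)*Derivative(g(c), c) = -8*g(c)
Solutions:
 g(c) = C1*exp(8*exp(-c))


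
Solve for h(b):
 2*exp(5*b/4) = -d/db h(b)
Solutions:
 h(b) = C1 - 8*exp(5*b/4)/5


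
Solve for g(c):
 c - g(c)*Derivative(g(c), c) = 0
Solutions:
 g(c) = -sqrt(C1 + c^2)
 g(c) = sqrt(C1 + c^2)


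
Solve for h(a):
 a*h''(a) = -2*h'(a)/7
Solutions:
 h(a) = C1 + C2*a^(5/7)


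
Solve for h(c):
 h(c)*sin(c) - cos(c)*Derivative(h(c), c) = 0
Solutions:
 h(c) = C1/cos(c)


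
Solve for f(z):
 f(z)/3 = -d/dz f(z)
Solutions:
 f(z) = C1*exp(-z/3)


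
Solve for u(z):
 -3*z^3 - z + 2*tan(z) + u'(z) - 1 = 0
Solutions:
 u(z) = C1 + 3*z^4/4 + z^2/2 + z + 2*log(cos(z))


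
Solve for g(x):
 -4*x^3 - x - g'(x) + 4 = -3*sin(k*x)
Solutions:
 g(x) = C1 - x^4 - x^2/2 + 4*x - 3*cos(k*x)/k


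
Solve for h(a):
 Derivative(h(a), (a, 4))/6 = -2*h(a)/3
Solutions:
 h(a) = (C1*sin(a) + C2*cos(a))*exp(-a) + (C3*sin(a) + C4*cos(a))*exp(a)


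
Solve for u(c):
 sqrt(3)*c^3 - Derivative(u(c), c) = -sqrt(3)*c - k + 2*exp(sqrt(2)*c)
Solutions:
 u(c) = C1 + sqrt(3)*c^4/4 + sqrt(3)*c^2/2 + c*k - sqrt(2)*exp(sqrt(2)*c)


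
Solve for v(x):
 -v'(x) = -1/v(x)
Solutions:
 v(x) = -sqrt(C1 + 2*x)
 v(x) = sqrt(C1 + 2*x)


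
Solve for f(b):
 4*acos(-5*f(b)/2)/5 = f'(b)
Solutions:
 Integral(1/acos(-5*_y/2), (_y, f(b))) = C1 + 4*b/5


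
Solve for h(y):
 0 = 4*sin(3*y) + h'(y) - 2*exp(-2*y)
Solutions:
 h(y) = C1 + 4*cos(3*y)/3 - exp(-2*y)


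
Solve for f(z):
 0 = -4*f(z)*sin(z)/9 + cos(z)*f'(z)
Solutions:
 f(z) = C1/cos(z)^(4/9)


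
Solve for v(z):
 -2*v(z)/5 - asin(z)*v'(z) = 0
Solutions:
 v(z) = C1*exp(-2*Integral(1/asin(z), z)/5)


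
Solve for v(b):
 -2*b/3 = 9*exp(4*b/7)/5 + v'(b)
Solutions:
 v(b) = C1 - b^2/3 - 63*exp(4*b/7)/20


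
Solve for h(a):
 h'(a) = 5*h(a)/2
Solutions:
 h(a) = C1*exp(5*a/2)


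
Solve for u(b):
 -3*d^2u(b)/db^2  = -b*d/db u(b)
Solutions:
 u(b) = C1 + C2*erfi(sqrt(6)*b/6)


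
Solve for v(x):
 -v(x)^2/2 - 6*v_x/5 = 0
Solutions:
 v(x) = 12/(C1 + 5*x)


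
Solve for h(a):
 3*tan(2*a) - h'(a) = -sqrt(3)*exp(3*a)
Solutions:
 h(a) = C1 + sqrt(3)*exp(3*a)/3 - 3*log(cos(2*a))/2


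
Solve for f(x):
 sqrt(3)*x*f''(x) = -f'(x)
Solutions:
 f(x) = C1 + C2*x^(1 - sqrt(3)/3)


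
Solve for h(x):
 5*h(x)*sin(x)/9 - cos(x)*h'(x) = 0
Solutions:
 h(x) = C1/cos(x)^(5/9)


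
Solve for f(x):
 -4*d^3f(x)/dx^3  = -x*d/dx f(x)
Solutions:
 f(x) = C1 + Integral(C2*airyai(2^(1/3)*x/2) + C3*airybi(2^(1/3)*x/2), x)


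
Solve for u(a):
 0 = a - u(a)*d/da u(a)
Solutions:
 u(a) = -sqrt(C1 + a^2)
 u(a) = sqrt(C1 + a^2)


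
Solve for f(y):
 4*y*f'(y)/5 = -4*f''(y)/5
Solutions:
 f(y) = C1 + C2*erf(sqrt(2)*y/2)


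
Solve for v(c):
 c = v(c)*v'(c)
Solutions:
 v(c) = -sqrt(C1 + c^2)
 v(c) = sqrt(C1 + c^2)


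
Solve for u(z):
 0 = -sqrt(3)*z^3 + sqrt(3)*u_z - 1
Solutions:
 u(z) = C1 + z^4/4 + sqrt(3)*z/3


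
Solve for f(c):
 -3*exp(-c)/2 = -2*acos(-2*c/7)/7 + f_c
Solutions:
 f(c) = C1 + 2*c*acos(-2*c/7)/7 + sqrt(49 - 4*c^2)/7 + 3*exp(-c)/2


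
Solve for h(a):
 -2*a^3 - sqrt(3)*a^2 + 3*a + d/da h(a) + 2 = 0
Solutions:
 h(a) = C1 + a^4/2 + sqrt(3)*a^3/3 - 3*a^2/2 - 2*a


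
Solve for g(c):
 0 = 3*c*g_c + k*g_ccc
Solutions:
 g(c) = C1 + Integral(C2*airyai(3^(1/3)*c*(-1/k)^(1/3)) + C3*airybi(3^(1/3)*c*(-1/k)^(1/3)), c)


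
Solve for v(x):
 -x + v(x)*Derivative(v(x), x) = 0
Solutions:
 v(x) = -sqrt(C1 + x^2)
 v(x) = sqrt(C1 + x^2)


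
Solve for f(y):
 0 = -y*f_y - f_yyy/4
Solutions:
 f(y) = C1 + Integral(C2*airyai(-2^(2/3)*y) + C3*airybi(-2^(2/3)*y), y)


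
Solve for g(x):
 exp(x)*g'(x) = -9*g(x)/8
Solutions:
 g(x) = C1*exp(9*exp(-x)/8)


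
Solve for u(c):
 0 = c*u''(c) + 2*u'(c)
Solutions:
 u(c) = C1 + C2/c


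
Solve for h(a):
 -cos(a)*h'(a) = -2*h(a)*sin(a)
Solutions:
 h(a) = C1/cos(a)^2


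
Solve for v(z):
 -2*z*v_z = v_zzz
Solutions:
 v(z) = C1 + Integral(C2*airyai(-2^(1/3)*z) + C3*airybi(-2^(1/3)*z), z)


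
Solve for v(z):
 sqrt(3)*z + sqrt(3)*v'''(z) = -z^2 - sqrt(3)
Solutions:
 v(z) = C1 + C2*z + C3*z^2 - sqrt(3)*z^5/180 - z^4/24 - z^3/6


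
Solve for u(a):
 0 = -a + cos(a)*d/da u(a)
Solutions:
 u(a) = C1 + Integral(a/cos(a), a)


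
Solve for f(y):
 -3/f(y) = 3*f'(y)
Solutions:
 f(y) = -sqrt(C1 - 2*y)
 f(y) = sqrt(C1 - 2*y)


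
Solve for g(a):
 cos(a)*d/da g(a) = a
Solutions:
 g(a) = C1 + Integral(a/cos(a), a)


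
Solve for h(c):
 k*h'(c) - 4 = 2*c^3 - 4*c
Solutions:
 h(c) = C1 + c^4/(2*k) - 2*c^2/k + 4*c/k


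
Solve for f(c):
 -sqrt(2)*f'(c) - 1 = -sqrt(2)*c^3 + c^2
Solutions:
 f(c) = C1 + c^4/4 - sqrt(2)*c^3/6 - sqrt(2)*c/2


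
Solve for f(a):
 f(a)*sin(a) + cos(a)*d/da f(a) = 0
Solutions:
 f(a) = C1*cos(a)


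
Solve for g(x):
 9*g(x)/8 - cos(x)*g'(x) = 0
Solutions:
 g(x) = C1*(sin(x) + 1)^(9/16)/(sin(x) - 1)^(9/16)


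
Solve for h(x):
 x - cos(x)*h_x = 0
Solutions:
 h(x) = C1 + Integral(x/cos(x), x)


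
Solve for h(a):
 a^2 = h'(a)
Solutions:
 h(a) = C1 + a^3/3


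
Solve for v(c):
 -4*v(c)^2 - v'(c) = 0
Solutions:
 v(c) = 1/(C1 + 4*c)


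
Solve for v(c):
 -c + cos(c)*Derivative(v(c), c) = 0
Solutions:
 v(c) = C1 + Integral(c/cos(c), c)


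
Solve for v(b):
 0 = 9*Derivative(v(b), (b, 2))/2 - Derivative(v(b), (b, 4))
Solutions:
 v(b) = C1 + C2*b + C3*exp(-3*sqrt(2)*b/2) + C4*exp(3*sqrt(2)*b/2)


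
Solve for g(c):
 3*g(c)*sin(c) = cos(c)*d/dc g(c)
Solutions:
 g(c) = C1/cos(c)^3


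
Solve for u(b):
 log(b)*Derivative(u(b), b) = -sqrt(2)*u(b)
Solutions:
 u(b) = C1*exp(-sqrt(2)*li(b))


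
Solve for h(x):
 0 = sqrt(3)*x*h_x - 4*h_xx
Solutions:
 h(x) = C1 + C2*erfi(sqrt(2)*3^(1/4)*x/4)


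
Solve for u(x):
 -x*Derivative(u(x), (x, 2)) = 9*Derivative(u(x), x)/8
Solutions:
 u(x) = C1 + C2/x^(1/8)


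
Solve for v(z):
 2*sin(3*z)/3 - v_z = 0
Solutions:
 v(z) = C1 - 2*cos(3*z)/9


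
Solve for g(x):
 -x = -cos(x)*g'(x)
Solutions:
 g(x) = C1 + Integral(x/cos(x), x)


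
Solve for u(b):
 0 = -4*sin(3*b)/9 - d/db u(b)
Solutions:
 u(b) = C1 + 4*cos(3*b)/27


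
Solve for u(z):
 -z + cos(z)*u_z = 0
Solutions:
 u(z) = C1 + Integral(z/cos(z), z)


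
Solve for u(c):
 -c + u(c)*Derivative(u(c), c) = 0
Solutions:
 u(c) = -sqrt(C1 + c^2)
 u(c) = sqrt(C1 + c^2)


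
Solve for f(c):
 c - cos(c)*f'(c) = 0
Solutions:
 f(c) = C1 + Integral(c/cos(c), c)


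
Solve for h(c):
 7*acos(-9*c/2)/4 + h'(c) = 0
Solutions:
 h(c) = C1 - 7*c*acos(-9*c/2)/4 - 7*sqrt(4 - 81*c^2)/36


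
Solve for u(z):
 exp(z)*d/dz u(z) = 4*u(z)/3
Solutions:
 u(z) = C1*exp(-4*exp(-z)/3)


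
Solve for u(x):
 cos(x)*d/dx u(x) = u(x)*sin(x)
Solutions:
 u(x) = C1/cos(x)


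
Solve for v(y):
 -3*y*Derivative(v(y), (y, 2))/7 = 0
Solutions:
 v(y) = C1 + C2*y


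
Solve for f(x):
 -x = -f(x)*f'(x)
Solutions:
 f(x) = -sqrt(C1 + x^2)
 f(x) = sqrt(C1 + x^2)


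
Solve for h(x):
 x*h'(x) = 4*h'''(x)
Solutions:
 h(x) = C1 + Integral(C2*airyai(2^(1/3)*x/2) + C3*airybi(2^(1/3)*x/2), x)


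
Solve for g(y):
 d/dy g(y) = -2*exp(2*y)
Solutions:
 g(y) = C1 - exp(2*y)


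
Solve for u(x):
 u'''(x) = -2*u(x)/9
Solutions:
 u(x) = C3*exp(-6^(1/3)*x/3) + (C1*sin(2^(1/3)*3^(5/6)*x/6) + C2*cos(2^(1/3)*3^(5/6)*x/6))*exp(6^(1/3)*x/6)


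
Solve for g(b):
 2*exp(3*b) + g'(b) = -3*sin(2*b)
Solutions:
 g(b) = C1 - 2*exp(3*b)/3 + 3*cos(2*b)/2


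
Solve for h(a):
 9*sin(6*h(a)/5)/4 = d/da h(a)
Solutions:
 -9*a/4 + 5*log(cos(6*h(a)/5) - 1)/12 - 5*log(cos(6*h(a)/5) + 1)/12 = C1


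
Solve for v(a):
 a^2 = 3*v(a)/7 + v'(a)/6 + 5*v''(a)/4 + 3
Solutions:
 v(a) = 7*a^2/3 - 49*a/27 + (C1*sin(sqrt(3731)*a/105) + C2*cos(sqrt(3731)*a/105))*exp(-a/15) - 4837/243


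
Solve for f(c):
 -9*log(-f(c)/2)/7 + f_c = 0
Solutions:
 -7*Integral(1/(log(-_y) - log(2)), (_y, f(c)))/9 = C1 - c


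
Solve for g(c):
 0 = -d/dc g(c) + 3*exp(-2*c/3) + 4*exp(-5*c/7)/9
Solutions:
 g(c) = C1 - 9*exp(-2*c/3)/2 - 28*exp(-5*c/7)/45


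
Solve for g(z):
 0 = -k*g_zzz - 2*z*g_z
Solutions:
 g(z) = C1 + Integral(C2*airyai(2^(1/3)*z*(-1/k)^(1/3)) + C3*airybi(2^(1/3)*z*(-1/k)^(1/3)), z)


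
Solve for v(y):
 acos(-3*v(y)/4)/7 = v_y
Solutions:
 Integral(1/acos(-3*_y/4), (_y, v(y))) = C1 + y/7


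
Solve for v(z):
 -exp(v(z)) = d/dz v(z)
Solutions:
 v(z) = log(1/(C1 + z))


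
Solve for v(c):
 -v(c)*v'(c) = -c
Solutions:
 v(c) = -sqrt(C1 + c^2)
 v(c) = sqrt(C1 + c^2)


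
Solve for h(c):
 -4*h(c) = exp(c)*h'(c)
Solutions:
 h(c) = C1*exp(4*exp(-c))


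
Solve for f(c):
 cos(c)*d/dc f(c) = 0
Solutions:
 f(c) = C1


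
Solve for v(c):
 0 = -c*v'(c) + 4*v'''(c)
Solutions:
 v(c) = C1 + Integral(C2*airyai(2^(1/3)*c/2) + C3*airybi(2^(1/3)*c/2), c)


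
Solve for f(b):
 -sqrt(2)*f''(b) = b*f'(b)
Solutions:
 f(b) = C1 + C2*erf(2^(1/4)*b/2)


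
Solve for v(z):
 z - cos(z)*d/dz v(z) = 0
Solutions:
 v(z) = C1 + Integral(z/cos(z), z)


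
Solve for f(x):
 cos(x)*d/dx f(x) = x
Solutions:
 f(x) = C1 + Integral(x/cos(x), x)


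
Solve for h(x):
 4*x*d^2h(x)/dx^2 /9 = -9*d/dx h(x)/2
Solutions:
 h(x) = C1 + C2/x^(73/8)


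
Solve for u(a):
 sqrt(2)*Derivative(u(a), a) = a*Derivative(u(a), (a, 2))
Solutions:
 u(a) = C1 + C2*a^(1 + sqrt(2))


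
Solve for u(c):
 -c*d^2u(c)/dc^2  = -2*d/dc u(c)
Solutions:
 u(c) = C1 + C2*c^3


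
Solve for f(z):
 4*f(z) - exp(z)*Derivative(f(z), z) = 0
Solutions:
 f(z) = C1*exp(-4*exp(-z))


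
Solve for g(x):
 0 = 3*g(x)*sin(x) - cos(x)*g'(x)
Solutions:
 g(x) = C1/cos(x)^3


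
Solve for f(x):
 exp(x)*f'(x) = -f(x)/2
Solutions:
 f(x) = C1*exp(exp(-x)/2)
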